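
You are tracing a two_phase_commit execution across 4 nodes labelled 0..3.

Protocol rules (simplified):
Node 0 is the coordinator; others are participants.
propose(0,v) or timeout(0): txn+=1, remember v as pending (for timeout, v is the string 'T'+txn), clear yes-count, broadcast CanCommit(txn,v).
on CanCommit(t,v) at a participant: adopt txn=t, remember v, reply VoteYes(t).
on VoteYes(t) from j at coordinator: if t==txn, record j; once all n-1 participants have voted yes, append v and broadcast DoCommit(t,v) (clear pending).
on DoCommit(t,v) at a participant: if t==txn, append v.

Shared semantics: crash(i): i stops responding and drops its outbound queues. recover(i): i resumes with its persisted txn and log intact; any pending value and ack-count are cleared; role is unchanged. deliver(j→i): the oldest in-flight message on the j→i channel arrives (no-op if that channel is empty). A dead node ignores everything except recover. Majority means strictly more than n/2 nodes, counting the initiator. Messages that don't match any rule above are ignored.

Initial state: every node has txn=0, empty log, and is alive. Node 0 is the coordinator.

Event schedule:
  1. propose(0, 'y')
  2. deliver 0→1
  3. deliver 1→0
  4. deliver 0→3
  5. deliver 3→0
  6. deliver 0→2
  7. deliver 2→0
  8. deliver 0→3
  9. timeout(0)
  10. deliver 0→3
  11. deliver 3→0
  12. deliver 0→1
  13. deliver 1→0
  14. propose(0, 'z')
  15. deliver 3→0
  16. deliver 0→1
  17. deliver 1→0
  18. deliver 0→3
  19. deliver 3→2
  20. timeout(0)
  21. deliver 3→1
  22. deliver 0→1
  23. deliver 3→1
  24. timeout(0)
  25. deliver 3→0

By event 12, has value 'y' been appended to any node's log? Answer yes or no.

e1 propose(0,'y'): 0[coor,t=1,-]
e2 deliver 0→1: 1[part,t=1,-]
e3 deliver 1→0: ·
e4 deliver 0→3: 3[part,t=1,-]
e5 deliver 3→0: ·
e6 deliver 0→2: 2[part,t=1,-]
e7 deliver 2→0: 0[coor,t=1,y]
e8 deliver 0→3: 3[part,t=1,y]
e9 timeout(0): 0[coor,t=2,y]
e10 deliver 0→3: 3[part,t=2,y]
e11 deliver 3→0: ·
e12 deliver 0→1: 1[part,t=1,y]

yes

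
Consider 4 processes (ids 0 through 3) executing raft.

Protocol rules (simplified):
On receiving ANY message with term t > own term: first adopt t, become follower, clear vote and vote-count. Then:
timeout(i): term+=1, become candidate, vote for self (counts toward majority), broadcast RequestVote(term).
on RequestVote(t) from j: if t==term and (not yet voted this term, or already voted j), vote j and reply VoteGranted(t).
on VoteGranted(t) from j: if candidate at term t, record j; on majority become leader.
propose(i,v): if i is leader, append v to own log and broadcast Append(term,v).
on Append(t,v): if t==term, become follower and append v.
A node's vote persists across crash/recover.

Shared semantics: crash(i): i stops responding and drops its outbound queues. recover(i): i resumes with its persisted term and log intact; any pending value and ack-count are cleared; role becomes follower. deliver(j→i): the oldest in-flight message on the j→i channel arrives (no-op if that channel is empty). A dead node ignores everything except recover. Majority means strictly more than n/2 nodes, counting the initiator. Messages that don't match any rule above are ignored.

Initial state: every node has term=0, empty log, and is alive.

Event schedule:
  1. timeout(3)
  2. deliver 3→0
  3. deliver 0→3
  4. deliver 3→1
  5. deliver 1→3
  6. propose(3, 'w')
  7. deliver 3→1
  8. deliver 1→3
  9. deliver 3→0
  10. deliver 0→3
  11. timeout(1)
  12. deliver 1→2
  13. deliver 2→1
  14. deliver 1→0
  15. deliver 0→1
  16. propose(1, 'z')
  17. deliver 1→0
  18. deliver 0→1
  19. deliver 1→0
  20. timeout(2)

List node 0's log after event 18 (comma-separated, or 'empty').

w,z

after 1 — timeout(3): n3:cand/t1/[-]
after 2 — deliver 3→0: n0:foll/t1/[-]
after 3 — deliver 0→3: ·
after 4 — deliver 3→1: n1:foll/t1/[-]
after 5 — deliver 1→3: n3:lead/t1/[-]
after 6 — propose(3,'w'): n3:lead/t1/[w]
after 7 — deliver 3→1: n1:foll/t1/[w]
after 8 — deliver 1→3: ·
after 9 — deliver 3→0: n0:foll/t1/[w]
after 10 — deliver 0→3: ·
after 11 — timeout(1): n1:cand/t2/[w]
after 12 — deliver 1→2: n2:foll/t2/[-]
after 13 — deliver 2→1: ·
after 14 — deliver 1→0: n0:foll/t2/[w]
after 15 — deliver 0→1: n1:lead/t2/[w]
after 16 — propose(1,'z'): n1:lead/t2/[w,z]
after 17 — deliver 1→0: n0:foll/t2/[w,z]
after 18 — deliver 0→1: ·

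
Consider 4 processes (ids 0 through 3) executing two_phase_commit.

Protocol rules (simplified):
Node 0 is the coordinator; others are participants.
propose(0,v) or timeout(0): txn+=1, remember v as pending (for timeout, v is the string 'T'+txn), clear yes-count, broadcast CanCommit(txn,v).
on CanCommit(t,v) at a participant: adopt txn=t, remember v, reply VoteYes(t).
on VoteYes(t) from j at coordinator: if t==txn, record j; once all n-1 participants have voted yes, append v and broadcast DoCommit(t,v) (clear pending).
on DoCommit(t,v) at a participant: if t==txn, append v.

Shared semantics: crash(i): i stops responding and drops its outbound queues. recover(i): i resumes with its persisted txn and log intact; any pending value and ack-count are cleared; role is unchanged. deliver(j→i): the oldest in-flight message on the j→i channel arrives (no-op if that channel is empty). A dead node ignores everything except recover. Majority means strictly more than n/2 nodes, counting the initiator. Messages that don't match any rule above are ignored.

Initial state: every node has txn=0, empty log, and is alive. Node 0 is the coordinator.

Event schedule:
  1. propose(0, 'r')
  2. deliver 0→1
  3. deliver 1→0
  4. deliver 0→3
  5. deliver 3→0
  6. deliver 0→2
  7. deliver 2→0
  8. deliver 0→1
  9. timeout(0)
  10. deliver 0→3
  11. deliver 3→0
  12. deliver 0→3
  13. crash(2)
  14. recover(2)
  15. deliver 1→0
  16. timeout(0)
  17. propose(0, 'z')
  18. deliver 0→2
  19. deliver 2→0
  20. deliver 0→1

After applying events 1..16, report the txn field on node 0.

step 1 propose(0,'r'): 0={coor,t=1,log=-}
step 2 deliver 0→1: 1={part,t=1,log=-}
step 3 deliver 1→0: —
step 4 deliver 0→3: 3={part,t=1,log=-}
step 5 deliver 3→0: —
step 6 deliver 0→2: 2={part,t=1,log=-}
step 7 deliver 2→0: 0={coor,t=1,log=r}
step 8 deliver 0→1: 1={part,t=1,log=r}
step 9 timeout(0): 0={coor,t=2,log=r}
step 10 deliver 0→3: 3={part,t=1,log=r}
step 11 deliver 3→0: —
step 12 deliver 0→3: 3={part,t=2,log=r}
step 13 crash(2): 2={✗part,t=1,log=-}
step 14 recover(2): 2={part,t=1,log=-}
step 15 deliver 1→0: —
step 16 timeout(0): 0={coor,t=3,log=r}

3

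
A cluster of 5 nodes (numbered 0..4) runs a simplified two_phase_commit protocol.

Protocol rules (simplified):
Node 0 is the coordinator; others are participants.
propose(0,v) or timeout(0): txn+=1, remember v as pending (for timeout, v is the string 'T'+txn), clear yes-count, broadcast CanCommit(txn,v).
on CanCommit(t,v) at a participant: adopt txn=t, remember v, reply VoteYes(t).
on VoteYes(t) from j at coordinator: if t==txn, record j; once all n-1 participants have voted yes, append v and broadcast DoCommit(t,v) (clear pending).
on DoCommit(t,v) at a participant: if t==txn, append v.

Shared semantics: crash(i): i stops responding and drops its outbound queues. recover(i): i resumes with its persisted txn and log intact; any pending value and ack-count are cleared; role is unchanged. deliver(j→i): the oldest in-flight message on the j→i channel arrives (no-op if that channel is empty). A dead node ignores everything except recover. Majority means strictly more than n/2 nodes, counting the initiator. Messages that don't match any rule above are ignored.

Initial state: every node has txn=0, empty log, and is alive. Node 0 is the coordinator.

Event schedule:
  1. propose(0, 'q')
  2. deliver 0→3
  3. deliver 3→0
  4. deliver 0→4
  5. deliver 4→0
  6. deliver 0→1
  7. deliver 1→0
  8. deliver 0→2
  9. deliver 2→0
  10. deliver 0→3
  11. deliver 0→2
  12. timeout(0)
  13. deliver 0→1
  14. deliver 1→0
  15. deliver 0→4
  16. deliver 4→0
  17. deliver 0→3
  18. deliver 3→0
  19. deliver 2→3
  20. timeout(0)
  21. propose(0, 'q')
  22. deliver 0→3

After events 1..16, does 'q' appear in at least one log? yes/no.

after 1 — propose(0,'q'): n0:coor/t1/[-]
after 2 — deliver 0→3: n3:part/t1/[-]
after 3 — deliver 3→0: ·
after 4 — deliver 0→4: n4:part/t1/[-]
after 5 — deliver 4→0: ·
after 6 — deliver 0→1: n1:part/t1/[-]
after 7 — deliver 1→0: ·
after 8 — deliver 0→2: n2:part/t1/[-]
after 9 — deliver 2→0: n0:coor/t1/[q]
after 10 — deliver 0→3: n3:part/t1/[q]
after 11 — deliver 0→2: n2:part/t1/[q]
after 12 — timeout(0): n0:coor/t2/[q]
after 13 — deliver 0→1: n1:part/t1/[q]
after 14 — deliver 1→0: ·
after 15 — deliver 0→4: n4:part/t1/[q]
after 16 — deliver 4→0: ·

yes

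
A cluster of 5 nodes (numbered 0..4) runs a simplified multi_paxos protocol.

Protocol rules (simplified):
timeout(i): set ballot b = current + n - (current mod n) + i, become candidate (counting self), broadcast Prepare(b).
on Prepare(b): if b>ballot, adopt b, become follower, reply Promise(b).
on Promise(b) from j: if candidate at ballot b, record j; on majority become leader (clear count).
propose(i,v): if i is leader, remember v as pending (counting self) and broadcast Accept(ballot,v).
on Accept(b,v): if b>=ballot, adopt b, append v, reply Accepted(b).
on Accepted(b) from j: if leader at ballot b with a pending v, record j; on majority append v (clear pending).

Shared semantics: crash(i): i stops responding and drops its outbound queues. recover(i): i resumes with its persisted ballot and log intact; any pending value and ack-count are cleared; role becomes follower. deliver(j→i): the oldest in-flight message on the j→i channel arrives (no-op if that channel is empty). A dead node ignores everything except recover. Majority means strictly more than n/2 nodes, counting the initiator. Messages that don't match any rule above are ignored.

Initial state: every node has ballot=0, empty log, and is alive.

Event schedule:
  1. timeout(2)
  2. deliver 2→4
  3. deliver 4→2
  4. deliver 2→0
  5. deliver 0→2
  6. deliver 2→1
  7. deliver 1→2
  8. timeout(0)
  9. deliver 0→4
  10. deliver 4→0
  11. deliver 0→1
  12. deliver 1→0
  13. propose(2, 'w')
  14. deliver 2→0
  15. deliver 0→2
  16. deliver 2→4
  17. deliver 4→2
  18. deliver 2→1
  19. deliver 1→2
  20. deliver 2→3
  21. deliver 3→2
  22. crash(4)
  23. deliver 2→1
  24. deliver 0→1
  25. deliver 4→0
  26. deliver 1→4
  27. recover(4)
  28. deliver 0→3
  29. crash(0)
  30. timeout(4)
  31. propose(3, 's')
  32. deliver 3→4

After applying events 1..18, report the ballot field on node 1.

10

step 1 timeout(2): 2={cand,b=7,log=-}
step 2 deliver 2→4: 4={foll,b=7,log=-}
step 3 deliver 4→2: —
step 4 deliver 2→0: 0={foll,b=7,log=-}
step 5 deliver 0→2: 2={lead,b=7,log=-}
step 6 deliver 2→1: 1={foll,b=7,log=-}
step 7 deliver 1→2: —
step 8 timeout(0): 0={cand,b=10,log=-}
step 9 deliver 0→4: 4={foll,b=10,log=-}
step 10 deliver 4→0: —
step 11 deliver 0→1: 1={foll,b=10,log=-}
step 12 deliver 1→0: 0={lead,b=10,log=-}
step 13 propose(2,'w'): —
step 14 deliver 2→0: —
step 15 deliver 0→2: 2={foll,b=10,log=-}
step 16 deliver 2→4: —
step 17 deliver 4→2: —
step 18 deliver 2→1: —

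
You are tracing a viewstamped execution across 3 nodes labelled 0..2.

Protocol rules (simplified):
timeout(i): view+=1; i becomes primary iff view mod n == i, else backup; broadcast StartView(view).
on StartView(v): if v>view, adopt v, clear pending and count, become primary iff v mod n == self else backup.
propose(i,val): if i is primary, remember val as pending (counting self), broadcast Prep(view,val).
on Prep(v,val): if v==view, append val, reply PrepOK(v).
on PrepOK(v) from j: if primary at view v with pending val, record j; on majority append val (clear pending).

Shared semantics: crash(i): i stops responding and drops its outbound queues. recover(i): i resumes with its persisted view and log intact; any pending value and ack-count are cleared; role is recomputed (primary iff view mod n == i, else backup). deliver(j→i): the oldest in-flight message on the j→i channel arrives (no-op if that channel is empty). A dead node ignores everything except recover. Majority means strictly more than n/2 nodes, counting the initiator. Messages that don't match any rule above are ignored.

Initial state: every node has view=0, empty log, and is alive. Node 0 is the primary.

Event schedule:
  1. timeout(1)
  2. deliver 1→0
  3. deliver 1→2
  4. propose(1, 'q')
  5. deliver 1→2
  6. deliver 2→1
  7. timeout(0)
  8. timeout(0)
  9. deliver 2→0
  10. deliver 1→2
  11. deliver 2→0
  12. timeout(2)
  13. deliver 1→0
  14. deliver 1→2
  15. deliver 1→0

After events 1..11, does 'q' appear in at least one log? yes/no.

yes

after 1 — timeout(1): n1:prim/v1/[-]
after 2 — deliver 1→0: n0:back/v1/[-]
after 3 — deliver 1→2: n2:back/v1/[-]
after 4 — propose(1,'q'): ·
after 5 — deliver 1→2: n2:back/v1/[q]
after 6 — deliver 2→1: n1:prim/v1/[q]
after 7 — timeout(0): n0:back/v2/[-]
after 8 — timeout(0): n0:prim/v3/[-]
after 9 — deliver 2→0: ·
after 10 — deliver 1→2: ·
after 11 — deliver 2→0: ·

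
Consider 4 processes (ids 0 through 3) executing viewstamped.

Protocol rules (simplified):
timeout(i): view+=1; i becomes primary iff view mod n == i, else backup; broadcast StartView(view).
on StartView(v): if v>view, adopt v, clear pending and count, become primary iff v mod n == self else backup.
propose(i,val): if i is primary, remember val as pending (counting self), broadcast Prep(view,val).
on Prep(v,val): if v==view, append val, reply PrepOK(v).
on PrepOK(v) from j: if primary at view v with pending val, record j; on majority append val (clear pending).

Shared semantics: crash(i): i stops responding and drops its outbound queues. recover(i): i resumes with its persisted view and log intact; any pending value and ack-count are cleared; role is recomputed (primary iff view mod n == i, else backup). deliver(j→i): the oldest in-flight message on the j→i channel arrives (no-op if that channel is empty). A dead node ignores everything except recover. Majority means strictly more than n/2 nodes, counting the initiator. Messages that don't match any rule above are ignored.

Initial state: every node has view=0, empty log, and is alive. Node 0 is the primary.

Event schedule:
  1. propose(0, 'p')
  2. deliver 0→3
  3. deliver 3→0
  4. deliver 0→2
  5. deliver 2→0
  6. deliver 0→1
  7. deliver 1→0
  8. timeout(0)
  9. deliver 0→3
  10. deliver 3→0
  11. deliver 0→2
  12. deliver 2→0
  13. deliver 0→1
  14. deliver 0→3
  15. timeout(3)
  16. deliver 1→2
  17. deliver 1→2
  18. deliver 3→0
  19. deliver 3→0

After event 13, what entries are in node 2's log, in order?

p

after 1 — propose(0,'p'): ·
after 2 — deliver 0→3: n3:back/v0/[p]
after 3 — deliver 3→0: ·
after 4 — deliver 0→2: n2:back/v0/[p]
after 5 — deliver 2→0: n0:prim/v0/[p]
after 6 — deliver 0→1: n1:back/v0/[p]
after 7 — deliver 1→0: ·
after 8 — timeout(0): n0:back/v1/[p]
after 9 — deliver 0→3: n3:back/v1/[p]
after 10 — deliver 3→0: ·
after 11 — deliver 0→2: n2:back/v1/[p]
after 12 — deliver 2→0: ·
after 13 — deliver 0→1: n1:prim/v1/[p]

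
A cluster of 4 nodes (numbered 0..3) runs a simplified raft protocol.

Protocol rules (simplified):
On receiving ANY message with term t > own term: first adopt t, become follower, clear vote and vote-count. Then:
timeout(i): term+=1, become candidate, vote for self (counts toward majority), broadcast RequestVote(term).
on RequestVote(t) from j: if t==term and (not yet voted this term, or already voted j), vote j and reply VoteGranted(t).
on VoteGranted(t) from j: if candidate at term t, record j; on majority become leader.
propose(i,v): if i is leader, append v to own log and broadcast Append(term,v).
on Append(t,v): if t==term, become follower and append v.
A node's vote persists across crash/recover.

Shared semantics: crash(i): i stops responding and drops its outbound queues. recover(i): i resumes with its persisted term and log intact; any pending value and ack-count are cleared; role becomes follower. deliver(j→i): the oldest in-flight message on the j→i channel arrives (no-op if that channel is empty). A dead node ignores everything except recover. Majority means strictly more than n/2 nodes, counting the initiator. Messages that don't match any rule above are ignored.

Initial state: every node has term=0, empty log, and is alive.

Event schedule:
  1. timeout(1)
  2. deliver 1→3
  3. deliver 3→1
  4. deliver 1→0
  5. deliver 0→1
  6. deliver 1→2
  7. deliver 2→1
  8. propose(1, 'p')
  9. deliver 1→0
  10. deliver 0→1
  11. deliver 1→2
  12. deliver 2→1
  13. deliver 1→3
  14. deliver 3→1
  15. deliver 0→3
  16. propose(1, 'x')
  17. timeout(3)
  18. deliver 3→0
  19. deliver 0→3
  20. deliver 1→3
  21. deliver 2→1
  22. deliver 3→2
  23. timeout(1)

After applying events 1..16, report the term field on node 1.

1. timeout(1):  <1:cand t1 ->
2. deliver 1→3:  <3:foll t1 ->
3. deliver 3→1:  nop
4. deliver 1→0:  <0:foll t1 ->
5. deliver 0→1:  <1:lead t1 ->
6. deliver 1→2:  <2:foll t1 ->
7. deliver 2→1:  nop
8. propose(1,'p'):  <1:lead t1 p>
9. deliver 1→0:  <0:foll t1 p>
10. deliver 0→1:  nop
11. deliver 1→2:  <2:foll t1 p>
12. deliver 2→1:  nop
13. deliver 1→3:  <3:foll t1 p>
14. deliver 3→1:  nop
15. deliver 0→3:  nop
16. propose(1,'x'):  <1:lead t1 p,x>

1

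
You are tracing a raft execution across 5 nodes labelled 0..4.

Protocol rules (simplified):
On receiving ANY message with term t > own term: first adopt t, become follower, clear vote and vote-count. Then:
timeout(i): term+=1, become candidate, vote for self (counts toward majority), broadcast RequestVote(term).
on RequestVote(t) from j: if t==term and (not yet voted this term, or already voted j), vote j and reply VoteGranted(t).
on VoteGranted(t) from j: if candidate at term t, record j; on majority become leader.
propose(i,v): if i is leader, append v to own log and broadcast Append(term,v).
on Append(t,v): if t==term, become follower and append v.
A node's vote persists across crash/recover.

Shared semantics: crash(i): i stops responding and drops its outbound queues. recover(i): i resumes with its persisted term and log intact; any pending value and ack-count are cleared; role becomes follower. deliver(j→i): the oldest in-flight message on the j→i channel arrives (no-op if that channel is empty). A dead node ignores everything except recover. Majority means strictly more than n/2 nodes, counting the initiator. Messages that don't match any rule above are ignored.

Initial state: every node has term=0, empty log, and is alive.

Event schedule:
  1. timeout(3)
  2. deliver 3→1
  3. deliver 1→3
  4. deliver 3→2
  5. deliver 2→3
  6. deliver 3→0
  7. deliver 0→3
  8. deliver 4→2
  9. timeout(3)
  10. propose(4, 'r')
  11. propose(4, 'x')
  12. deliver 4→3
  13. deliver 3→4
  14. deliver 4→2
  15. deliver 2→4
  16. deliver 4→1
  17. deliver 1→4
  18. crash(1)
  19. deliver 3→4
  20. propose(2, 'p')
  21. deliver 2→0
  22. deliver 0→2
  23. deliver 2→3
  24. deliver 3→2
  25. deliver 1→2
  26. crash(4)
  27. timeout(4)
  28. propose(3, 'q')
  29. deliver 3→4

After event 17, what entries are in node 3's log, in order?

[1] timeout(3) → N3(cand t1 [-])
[2] deliver 3→1 → N1(foll t1 [-])
[3] deliver 1→3 → ∅
[4] deliver 3→2 → N2(foll t1 [-])
[5] deliver 2→3 → N3(lead t1 [-])
[6] deliver 3→0 → N0(foll t1 [-])
[7] deliver 0→3 → ∅
[8] deliver 4→2 → ∅
[9] timeout(3) → N3(cand t2 [-])
[10] propose(4,'r') → ∅
[11] propose(4,'x') → ∅
[12] deliver 4→3 → ∅
[13] deliver 3→4 → N4(foll t1 [-])
[14] deliver 4→2 → ∅
[15] deliver 2→4 → ∅
[16] deliver 4→1 → ∅
[17] deliver 1→4 → ∅

empty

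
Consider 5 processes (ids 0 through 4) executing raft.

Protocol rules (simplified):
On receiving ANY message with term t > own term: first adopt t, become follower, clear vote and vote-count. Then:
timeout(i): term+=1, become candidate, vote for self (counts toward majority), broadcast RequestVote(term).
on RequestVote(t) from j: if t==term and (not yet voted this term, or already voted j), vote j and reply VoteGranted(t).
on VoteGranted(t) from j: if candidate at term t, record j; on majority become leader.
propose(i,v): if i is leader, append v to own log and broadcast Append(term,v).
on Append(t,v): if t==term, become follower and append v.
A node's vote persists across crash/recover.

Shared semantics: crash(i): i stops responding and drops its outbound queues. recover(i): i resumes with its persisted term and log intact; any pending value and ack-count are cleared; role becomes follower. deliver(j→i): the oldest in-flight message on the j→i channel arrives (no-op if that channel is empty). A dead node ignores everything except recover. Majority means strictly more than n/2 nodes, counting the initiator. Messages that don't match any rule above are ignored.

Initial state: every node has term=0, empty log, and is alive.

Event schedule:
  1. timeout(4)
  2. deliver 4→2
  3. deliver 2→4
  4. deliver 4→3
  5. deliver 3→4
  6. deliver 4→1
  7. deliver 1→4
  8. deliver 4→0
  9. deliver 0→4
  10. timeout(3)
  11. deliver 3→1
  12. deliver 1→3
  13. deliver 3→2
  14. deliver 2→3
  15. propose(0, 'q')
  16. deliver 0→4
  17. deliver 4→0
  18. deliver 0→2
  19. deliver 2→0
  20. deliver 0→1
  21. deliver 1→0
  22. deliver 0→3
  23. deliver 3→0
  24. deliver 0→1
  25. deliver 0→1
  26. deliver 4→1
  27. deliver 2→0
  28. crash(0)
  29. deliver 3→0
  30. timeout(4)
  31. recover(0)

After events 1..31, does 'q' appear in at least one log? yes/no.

e1 timeout(4): 4[cand,t=1,-]
e2 deliver 4→2: 2[foll,t=1,-]
e3 deliver 2→4: ·
e4 deliver 4→3: 3[foll,t=1,-]
e5 deliver 3→4: 4[lead,t=1,-]
e6 deliver 4→1: 1[foll,t=1,-]
e7 deliver 1→4: ·
e8 deliver 4→0: 0[foll,t=1,-]
e9 deliver 0→4: ·
e10 timeout(3): 3[cand,t=2,-]
e11 deliver 3→1: 1[foll,t=2,-]
e12 deliver 1→3: ·
e13 deliver 3→2: 2[foll,t=2,-]
e14 deliver 2→3: 3[lead,t=2,-]
e15 propose(0,'q'): ·
e16 deliver 0→4: ·
e17 deliver 4→0: ·
e18 deliver 0→2: ·
e19 deliver 2→0: ·
e20 deliver 0→1: ·
e21 deliver 1→0: ·
e22 deliver 0→3: ·
e23 deliver 3→0: 0[foll,t=2,-]
e24 deliver 0→1: ·
e25 deliver 0→1: ·
e26 deliver 4→1: ·
e27 deliver 2→0: ·
e28 crash(0): 0[✗foll,t=2,-]
e29 deliver 3→0: ·
e30 timeout(4): 4[cand,t=2,-]
e31 recover(0): 0[foll,t=2,-]

no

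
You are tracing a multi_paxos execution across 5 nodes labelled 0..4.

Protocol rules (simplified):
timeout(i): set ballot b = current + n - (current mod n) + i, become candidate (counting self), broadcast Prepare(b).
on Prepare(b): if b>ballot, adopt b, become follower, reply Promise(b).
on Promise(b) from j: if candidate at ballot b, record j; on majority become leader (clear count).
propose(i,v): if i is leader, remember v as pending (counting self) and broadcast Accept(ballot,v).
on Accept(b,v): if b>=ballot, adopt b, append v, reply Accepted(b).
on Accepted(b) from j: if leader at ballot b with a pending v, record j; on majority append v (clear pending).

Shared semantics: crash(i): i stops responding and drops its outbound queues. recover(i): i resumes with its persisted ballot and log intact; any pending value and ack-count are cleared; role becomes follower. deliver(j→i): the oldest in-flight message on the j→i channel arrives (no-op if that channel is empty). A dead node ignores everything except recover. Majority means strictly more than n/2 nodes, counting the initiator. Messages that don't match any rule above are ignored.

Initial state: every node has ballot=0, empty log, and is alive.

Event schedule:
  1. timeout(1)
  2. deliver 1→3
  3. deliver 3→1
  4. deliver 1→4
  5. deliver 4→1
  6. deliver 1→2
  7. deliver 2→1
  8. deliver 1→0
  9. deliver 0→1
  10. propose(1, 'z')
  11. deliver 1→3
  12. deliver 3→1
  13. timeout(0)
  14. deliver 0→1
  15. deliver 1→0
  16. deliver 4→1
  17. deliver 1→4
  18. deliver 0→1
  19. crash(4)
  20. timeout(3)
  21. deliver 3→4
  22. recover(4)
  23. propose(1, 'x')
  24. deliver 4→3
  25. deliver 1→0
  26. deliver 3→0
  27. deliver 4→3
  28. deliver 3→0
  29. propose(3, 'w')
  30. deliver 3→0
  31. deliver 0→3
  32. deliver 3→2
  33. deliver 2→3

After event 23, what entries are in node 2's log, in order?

empty

1. timeout(1):  <1:cand b6 ->
2. deliver 1→3:  <3:foll b6 ->
3. deliver 3→1:  nop
4. deliver 1→4:  <4:foll b6 ->
5. deliver 4→1:  <1:lead b6 ->
6. deliver 1→2:  <2:foll b6 ->
7. deliver 2→1:  nop
8. deliver 1→0:  <0:foll b6 ->
9. deliver 0→1:  nop
10. propose(1,'z'):  nop
11. deliver 1→3:  <3:foll b6 z>
12. deliver 3→1:  nop
13. timeout(0):  <0:cand b10 ->
14. deliver 0→1:  <1:foll b10 ->
15. deliver 1→0:  nop
16. deliver 4→1:  nop
17. deliver 1→4:  <4:foll b6 z>
18. deliver 0→1:  nop
19. crash(4):  <4:✗foll b6 z>
20. timeout(3):  <3:cand b13 z>
21. deliver 3→4:  nop
22. recover(4):  <4:foll b6 z>
23. propose(1,'x'):  nop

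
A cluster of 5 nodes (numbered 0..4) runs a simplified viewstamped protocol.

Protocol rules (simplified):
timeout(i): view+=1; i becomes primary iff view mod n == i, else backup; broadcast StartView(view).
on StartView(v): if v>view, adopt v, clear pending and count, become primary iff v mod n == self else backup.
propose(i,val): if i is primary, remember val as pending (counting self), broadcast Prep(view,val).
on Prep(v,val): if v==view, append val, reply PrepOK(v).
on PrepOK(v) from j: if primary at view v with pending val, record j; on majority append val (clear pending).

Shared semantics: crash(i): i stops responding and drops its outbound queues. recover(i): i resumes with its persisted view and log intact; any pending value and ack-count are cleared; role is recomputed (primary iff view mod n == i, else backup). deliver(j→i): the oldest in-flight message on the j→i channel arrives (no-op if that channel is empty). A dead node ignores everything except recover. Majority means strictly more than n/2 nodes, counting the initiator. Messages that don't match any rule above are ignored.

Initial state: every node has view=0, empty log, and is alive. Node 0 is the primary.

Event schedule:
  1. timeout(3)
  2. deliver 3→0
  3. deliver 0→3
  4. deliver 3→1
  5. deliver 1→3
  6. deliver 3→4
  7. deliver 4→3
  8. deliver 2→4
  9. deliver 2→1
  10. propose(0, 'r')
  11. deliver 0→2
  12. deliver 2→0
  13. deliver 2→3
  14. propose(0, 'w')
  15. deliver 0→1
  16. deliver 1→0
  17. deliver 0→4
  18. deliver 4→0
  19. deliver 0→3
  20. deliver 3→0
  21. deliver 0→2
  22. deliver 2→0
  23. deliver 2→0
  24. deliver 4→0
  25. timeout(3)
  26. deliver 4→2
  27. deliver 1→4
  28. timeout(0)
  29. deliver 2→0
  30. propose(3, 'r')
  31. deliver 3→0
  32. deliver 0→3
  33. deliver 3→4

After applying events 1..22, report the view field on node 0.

1

1. timeout(3):  <3:back v1 ->
2. deliver 3→0:  <0:back v1 ->
3. deliver 0→3:  nop
4. deliver 3→1:  <1:prim v1 ->
5. deliver 1→3:  nop
6. deliver 3→4:  <4:back v1 ->
7. deliver 4→3:  nop
8. deliver 2→4:  nop
9. deliver 2→1:  nop
10. propose(0,'r'):  nop
11. deliver 0→2:  nop
12. deliver 2→0:  nop
13. deliver 2→3:  nop
14. propose(0,'w'):  nop
15. deliver 0→1:  nop
16. deliver 1→0:  nop
17. deliver 0→4:  nop
18. deliver 4→0:  nop
19. deliver 0→3:  nop
20. deliver 3→0:  nop
21. deliver 0→2:  nop
22. deliver 2→0:  nop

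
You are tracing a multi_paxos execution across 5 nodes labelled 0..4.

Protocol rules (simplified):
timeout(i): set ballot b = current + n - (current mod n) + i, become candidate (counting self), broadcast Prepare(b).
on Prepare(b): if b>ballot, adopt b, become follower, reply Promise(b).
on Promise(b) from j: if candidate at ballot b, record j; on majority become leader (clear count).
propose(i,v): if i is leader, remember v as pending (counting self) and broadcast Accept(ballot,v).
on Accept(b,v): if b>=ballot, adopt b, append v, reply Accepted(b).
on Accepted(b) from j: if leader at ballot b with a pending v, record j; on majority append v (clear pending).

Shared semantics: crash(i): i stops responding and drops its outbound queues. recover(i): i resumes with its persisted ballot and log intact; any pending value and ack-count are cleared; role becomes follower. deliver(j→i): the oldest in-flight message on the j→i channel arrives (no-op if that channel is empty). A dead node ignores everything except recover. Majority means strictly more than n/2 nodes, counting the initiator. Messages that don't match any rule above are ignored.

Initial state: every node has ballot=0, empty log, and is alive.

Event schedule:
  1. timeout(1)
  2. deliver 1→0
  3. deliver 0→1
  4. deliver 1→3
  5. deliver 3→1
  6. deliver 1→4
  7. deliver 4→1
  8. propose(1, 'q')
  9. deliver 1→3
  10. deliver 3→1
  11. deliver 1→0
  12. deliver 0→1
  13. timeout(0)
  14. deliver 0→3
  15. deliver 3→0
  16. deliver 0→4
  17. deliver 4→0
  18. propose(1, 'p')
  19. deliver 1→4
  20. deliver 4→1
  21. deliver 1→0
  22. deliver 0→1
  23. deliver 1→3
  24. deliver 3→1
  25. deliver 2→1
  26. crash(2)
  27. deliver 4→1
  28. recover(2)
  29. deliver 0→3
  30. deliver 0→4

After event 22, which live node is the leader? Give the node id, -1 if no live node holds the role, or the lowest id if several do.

e1 timeout(1): 1[cand,b=6,-]
e2 deliver 1→0: 0[foll,b=6,-]
e3 deliver 0→1: ·
e4 deliver 1→3: 3[foll,b=6,-]
e5 deliver 3→1: 1[lead,b=6,-]
e6 deliver 1→4: 4[foll,b=6,-]
e7 deliver 4→1: ·
e8 propose(1,'q'): ·
e9 deliver 1→3: 3[foll,b=6,q]
e10 deliver 3→1: ·
e11 deliver 1→0: 0[foll,b=6,q]
e12 deliver 0→1: 1[lead,b=6,q]
e13 timeout(0): 0[cand,b=10,q]
e14 deliver 0→3: 3[foll,b=10,q]
e15 deliver 3→0: ·
e16 deliver 0→4: 4[foll,b=10,-]
e17 deliver 4→0: 0[lead,b=10,q]
e18 propose(1,'p'): ·
e19 deliver 1→4: ·
e20 deliver 4→1: ·
e21 deliver 1→0: ·
e22 deliver 0→1: 1[foll,b=10,q]

0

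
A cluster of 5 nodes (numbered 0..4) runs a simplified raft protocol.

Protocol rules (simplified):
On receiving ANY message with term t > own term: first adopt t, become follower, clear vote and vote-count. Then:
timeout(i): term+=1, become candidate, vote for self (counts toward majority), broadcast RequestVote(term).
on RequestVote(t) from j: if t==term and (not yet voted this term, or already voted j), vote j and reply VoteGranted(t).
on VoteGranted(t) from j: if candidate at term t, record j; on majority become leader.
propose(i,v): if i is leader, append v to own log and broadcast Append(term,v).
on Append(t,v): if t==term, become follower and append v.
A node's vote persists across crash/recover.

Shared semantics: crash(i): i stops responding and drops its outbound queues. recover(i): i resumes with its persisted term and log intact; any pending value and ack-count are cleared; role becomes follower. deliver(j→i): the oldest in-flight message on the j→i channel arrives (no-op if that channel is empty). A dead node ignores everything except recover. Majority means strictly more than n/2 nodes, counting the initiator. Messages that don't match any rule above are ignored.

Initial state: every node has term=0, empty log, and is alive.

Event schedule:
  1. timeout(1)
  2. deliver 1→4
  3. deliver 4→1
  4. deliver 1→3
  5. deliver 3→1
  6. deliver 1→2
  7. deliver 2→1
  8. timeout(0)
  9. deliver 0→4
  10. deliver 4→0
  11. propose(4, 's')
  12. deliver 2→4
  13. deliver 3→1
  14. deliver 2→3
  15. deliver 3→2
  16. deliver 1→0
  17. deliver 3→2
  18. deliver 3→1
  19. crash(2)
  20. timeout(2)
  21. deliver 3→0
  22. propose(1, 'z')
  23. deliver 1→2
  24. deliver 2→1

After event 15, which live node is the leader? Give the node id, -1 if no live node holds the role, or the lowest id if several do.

step 1 timeout(1): 1={cand,t=1,log=-}
step 2 deliver 1→4: 4={foll,t=1,log=-}
step 3 deliver 4→1: —
step 4 deliver 1→3: 3={foll,t=1,log=-}
step 5 deliver 3→1: 1={lead,t=1,log=-}
step 6 deliver 1→2: 2={foll,t=1,log=-}
step 7 deliver 2→1: —
step 8 timeout(0): 0={cand,t=1,log=-}
step 9 deliver 0→4: —
step 10 deliver 4→0: —
step 11 propose(4,'s'): —
step 12 deliver 2→4: —
step 13 deliver 3→1: —
step 14 deliver 2→3: —
step 15 deliver 3→2: —

1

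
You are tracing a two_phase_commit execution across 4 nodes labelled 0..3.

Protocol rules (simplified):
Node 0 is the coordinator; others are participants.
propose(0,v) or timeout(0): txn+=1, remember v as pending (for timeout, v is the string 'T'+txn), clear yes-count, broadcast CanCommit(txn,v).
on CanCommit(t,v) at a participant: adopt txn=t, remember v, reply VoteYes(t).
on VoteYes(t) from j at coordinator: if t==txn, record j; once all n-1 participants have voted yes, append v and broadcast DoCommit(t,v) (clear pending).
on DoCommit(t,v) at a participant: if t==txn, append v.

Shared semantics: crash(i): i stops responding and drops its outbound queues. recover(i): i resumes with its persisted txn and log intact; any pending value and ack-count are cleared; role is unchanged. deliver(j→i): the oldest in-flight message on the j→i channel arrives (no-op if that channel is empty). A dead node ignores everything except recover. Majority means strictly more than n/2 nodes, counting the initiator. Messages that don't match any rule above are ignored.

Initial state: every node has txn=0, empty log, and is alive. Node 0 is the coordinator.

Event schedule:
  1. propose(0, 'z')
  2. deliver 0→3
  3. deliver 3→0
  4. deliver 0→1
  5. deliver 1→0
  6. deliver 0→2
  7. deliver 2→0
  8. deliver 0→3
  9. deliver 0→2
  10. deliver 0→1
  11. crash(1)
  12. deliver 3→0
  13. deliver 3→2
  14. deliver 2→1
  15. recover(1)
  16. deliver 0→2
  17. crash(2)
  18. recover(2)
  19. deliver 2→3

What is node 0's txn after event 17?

1

after 1 — propose(0,'z'): n0:coor/t1/[-]
after 2 — deliver 0→3: n3:part/t1/[-]
after 3 — deliver 3→0: ·
after 4 — deliver 0→1: n1:part/t1/[-]
after 5 — deliver 1→0: ·
after 6 — deliver 0→2: n2:part/t1/[-]
after 7 — deliver 2→0: n0:coor/t1/[z]
after 8 — deliver 0→3: n3:part/t1/[z]
after 9 — deliver 0→2: n2:part/t1/[z]
after 10 — deliver 0→1: n1:part/t1/[z]
after 11 — crash(1): n1:✗part/t1/[z]
after 12 — deliver 3→0: ·
after 13 — deliver 3→2: ·
after 14 — deliver 2→1: ·
after 15 — recover(1): n1:part/t1/[z]
after 16 — deliver 0→2: ·
after 17 — crash(2): n2:✗part/t1/[z]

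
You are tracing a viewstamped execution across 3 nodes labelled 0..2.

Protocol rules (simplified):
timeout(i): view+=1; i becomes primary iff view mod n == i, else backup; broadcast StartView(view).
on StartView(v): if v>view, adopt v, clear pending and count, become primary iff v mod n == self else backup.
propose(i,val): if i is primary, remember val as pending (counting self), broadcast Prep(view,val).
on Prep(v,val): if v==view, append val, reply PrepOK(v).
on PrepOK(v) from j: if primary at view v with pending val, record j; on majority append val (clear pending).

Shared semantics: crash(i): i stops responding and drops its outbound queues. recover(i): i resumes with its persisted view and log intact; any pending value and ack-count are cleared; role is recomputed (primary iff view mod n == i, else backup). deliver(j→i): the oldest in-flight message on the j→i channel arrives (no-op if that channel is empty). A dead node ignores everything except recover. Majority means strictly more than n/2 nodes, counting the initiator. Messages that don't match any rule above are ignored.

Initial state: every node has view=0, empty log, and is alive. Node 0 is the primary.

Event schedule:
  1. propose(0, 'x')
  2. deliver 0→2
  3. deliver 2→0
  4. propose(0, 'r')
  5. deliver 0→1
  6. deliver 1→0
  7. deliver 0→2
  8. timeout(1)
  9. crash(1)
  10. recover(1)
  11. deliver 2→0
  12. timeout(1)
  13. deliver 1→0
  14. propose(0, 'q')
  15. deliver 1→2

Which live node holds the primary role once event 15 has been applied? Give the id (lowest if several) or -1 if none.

after 1 — propose(0,'x'): ·
after 2 — deliver 0→2: n2:back/v0/[x]
after 3 — deliver 2→0: n0:prim/v0/[x]
after 4 — propose(0,'r'): ·
after 5 — deliver 0→1: n1:back/v0/[x]
after 6 — deliver 1→0: n0:prim/v0/[x,r]
after 7 — deliver 0→2: n2:back/v0/[x,r]
after 8 — timeout(1): n1:prim/v1/[x]
after 9 — crash(1): n1:✗prim/v1/[x]
after 10 — recover(1): n1:prim/v1/[x]
after 11 — deliver 2→0: ·
after 12 — timeout(1): n1:back/v2/[x]
after 13 — deliver 1→0: n0:back/v2/[x,r]
after 14 — propose(0,'q'): ·
after 15 — deliver 1→2: n2:prim/v2/[x,r]

2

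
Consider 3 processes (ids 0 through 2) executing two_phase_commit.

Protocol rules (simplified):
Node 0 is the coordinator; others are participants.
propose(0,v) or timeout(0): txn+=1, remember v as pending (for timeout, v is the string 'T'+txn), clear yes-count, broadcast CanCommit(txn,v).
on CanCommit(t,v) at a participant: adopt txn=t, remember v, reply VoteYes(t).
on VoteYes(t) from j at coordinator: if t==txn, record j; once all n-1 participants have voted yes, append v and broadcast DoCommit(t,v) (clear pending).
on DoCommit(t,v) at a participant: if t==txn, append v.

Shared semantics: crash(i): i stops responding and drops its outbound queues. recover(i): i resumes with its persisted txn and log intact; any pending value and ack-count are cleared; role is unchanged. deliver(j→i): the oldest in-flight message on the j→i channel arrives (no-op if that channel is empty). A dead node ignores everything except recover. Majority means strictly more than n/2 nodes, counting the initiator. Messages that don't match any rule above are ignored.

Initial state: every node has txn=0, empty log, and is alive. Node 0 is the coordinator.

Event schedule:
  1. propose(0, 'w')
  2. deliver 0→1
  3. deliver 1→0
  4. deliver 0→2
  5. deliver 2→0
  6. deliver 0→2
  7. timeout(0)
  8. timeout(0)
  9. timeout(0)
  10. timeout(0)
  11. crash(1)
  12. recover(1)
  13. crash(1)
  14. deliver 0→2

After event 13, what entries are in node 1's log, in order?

empty

[1] propose(0,'w') → N0(coor t1 [-])
[2] deliver 0→1 → N1(part t1 [-])
[3] deliver 1→0 → ∅
[4] deliver 0→2 → N2(part t1 [-])
[5] deliver 2→0 → N0(coor t1 [w])
[6] deliver 0→2 → N2(part t1 [w])
[7] timeout(0) → N0(coor t2 [w])
[8] timeout(0) → N0(coor t3 [w])
[9] timeout(0) → N0(coor t4 [w])
[10] timeout(0) → N0(coor t5 [w])
[11] crash(1) → N1(✗part t1 [-])
[12] recover(1) → N1(part t1 [-])
[13] crash(1) → N1(✗part t1 [-])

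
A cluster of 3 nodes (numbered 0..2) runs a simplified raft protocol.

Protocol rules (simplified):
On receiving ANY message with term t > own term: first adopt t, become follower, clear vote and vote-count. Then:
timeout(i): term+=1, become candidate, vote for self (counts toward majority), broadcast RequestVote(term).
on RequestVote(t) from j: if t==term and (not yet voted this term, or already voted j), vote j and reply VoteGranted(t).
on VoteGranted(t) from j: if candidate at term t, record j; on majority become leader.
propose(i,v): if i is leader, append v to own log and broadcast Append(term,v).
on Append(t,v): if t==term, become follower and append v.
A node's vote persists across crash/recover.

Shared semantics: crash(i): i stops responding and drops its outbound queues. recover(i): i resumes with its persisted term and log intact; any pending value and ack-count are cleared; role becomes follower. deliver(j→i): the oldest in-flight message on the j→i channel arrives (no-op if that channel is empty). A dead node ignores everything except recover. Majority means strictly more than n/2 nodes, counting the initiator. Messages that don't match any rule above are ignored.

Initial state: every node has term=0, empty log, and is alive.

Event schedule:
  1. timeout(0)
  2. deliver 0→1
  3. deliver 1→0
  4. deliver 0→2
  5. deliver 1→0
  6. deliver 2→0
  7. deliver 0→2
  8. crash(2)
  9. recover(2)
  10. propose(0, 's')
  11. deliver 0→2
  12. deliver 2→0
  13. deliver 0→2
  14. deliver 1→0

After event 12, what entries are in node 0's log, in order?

after 1 — timeout(0): n0:cand/t1/[-]
after 2 — deliver 0→1: n1:foll/t1/[-]
after 3 — deliver 1→0: n0:lead/t1/[-]
after 4 — deliver 0→2: n2:foll/t1/[-]
after 5 — deliver 1→0: ·
after 6 — deliver 2→0: ·
after 7 — deliver 0→2: ·
after 8 — crash(2): n2:✗foll/t1/[-]
after 9 — recover(2): n2:foll/t1/[-]
after 10 — propose(0,'s'): n0:lead/t1/[s]
after 11 — deliver 0→2: n2:foll/t1/[s]
after 12 — deliver 2→0: ·

s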